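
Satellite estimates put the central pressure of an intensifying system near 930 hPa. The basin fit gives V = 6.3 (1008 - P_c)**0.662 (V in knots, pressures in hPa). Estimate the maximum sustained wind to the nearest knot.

113 kt

ΔP = 1008 − 930 = 78 hPa.
78^0.662 ≈ 17.888.
V ≈ 6.3 × 17.888 ≈ 112.7 kt.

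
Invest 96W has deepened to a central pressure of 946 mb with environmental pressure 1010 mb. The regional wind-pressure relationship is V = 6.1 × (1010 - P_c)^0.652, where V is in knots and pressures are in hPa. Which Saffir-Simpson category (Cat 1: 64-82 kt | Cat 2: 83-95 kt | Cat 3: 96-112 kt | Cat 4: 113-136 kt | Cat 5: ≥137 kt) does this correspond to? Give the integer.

2

ΔP = 1010 − 946 = 64 mb.
V ≈ 6.1 × 64^0.652 = 6.1 × 15.05 ≈ 92 kt.
92 kt falls in the Category 2 band.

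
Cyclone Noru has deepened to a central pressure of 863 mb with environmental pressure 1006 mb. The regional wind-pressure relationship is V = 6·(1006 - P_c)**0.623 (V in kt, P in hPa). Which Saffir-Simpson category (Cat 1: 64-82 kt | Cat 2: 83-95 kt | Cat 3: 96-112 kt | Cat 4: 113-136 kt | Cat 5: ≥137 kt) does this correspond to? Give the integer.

ΔP = 1006 − 863 = 143 mb.
V ≈ 6 × 143^0.623 = 6 × 22.02 ≈ 132 kt.
132 kt falls in the Category 4 band.

4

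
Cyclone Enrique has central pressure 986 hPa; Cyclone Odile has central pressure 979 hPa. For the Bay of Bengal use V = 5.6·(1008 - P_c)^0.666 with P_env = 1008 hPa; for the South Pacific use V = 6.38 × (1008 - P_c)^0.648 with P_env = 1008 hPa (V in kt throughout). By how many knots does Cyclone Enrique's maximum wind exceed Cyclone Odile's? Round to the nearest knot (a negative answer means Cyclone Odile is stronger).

-13 kt

Cyclone Enrique: ΔP = 22; V ≈ 5.6 × 22^0.666 ≈ 43.88 kt.
Cyclone Odile: ΔP = 29; V ≈ 6.38 × 29^0.648 ≈ 56.55 kt.
Difference ≈ 43.88 − 56.55 = -12.67 → -13 kt.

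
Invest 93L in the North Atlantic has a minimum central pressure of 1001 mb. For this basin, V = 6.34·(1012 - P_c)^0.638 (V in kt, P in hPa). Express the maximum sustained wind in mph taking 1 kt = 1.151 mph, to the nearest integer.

34 mph

ΔP = 1012 − 1001 = 11 mb.
V ≈ 6.34 × 11^0.638 = 6.34 × 4.618 ≈ 29.275 kt.
29.275 × 1.151 ≈ 33.70 mph → 34 mph.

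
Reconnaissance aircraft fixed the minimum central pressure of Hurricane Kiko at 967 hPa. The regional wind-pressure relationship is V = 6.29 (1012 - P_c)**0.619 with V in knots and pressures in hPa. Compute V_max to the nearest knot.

ΔP = 1012 − 967 = 45 hPa.
45^0.619 ≈ 10.552.
V ≈ 6.29 × 10.552 ≈ 66.4 kt.

66 kt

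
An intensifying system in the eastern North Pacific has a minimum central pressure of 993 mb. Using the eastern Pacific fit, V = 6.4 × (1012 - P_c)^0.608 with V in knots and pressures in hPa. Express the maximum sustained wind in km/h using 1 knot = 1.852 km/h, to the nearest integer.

71 km/h

ΔP = 1012 − 993 = 19 mb.
V ≈ 6.4 × 19^0.608 = 6.4 × 5.991 ≈ 38.341 kt.
38.341 × 1.852 ≈ 71.01 km/h → 71 km/h.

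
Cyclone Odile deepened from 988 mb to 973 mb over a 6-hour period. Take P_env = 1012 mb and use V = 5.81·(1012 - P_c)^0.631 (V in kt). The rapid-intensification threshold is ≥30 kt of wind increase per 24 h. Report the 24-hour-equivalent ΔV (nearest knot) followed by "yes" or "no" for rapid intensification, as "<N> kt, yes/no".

V₁: ΔP = 24, V ≈ 5.81 × 24^0.631 ≈ 43.16 kt.
V₂: ΔP = 39, V ≈ 5.81 × 39^0.631 ≈ 58.63 kt.
ΔV over 6 h = 15.47 kt → 24 h equivalent = 15.47 × 24/6 ≈ 61.88 kt.
62 kt ≥ 30 kt ⇒ rapid intensification.

62 kt, yes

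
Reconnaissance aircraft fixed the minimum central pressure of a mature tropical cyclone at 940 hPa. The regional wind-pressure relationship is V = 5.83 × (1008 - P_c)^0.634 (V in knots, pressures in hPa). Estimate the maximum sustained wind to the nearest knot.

ΔP = 1008 − 940 = 68 hPa.
68^0.634 ≈ 14.515.
V ≈ 5.83 × 14.515 ≈ 84.6 kt.

85 kt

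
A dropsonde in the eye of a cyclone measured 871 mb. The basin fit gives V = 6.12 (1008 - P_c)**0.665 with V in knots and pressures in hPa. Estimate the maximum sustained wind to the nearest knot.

161 kt

ΔP = 1008 − 871 = 137 mb.
137^0.665 ≈ 26.358.
V ≈ 6.12 × 26.358 ≈ 161.3 kt.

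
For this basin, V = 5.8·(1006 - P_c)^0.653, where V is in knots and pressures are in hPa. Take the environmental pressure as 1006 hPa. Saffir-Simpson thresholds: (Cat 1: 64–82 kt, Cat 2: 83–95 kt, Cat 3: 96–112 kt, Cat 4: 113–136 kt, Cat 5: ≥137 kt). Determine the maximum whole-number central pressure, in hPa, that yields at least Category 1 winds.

Category 1 begins at V = 64 kt.
Required ΔP = (64/5.8)^(1/0.653) = 11.034^1.531 ≈ 39.52 hPa.
P_c ≤ 1006 − 39.52 = 966.48, so the highest integer P_c is 966 hPa.

966 hPa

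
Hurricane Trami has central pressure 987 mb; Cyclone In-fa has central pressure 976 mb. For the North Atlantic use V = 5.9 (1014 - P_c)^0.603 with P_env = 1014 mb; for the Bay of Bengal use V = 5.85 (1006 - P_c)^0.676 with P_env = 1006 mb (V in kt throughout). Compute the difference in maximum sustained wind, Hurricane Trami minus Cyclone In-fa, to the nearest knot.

Hurricane Trami: ΔP = 27; V ≈ 5.9 × 27^0.603 ≈ 43.05 kt.
Cyclone In-fa: ΔP = 30; V ≈ 5.85 × 30^0.676 ≈ 58.30 kt.
Difference ≈ 43.05 − 58.30 = -15.25 → -15 kt.

-15 kt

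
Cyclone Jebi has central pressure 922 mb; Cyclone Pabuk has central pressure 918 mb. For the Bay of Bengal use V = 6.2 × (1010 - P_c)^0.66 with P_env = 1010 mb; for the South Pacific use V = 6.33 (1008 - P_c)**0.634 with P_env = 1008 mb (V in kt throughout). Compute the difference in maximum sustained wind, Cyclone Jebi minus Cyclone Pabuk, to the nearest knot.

9 kt

Cyclone Jebi: ΔP = 88; V ≈ 6.2 × 88^0.66 ≈ 119.06 kt.
Cyclone Pabuk: ΔP = 90; V ≈ 6.33 × 90^0.634 ≈ 109.75 kt.
Difference ≈ 119.06 − 109.75 = 9.31 → 9 kt.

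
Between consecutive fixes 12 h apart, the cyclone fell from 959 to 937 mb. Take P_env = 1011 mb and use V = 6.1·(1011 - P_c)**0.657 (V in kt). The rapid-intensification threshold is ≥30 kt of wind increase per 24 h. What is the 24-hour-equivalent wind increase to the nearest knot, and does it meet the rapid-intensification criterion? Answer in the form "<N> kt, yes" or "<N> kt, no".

43 kt, yes

V₁: ΔP = 52, V ≈ 6.1 × 52^0.657 ≈ 81.80 kt.
V₂: ΔP = 74, V ≈ 6.1 × 74^0.657 ≈ 103.14 kt.
ΔV over 12 h = 21.34 kt → 24 h equivalent = 21.34 × 24/12 ≈ 42.68 kt.
43 kt ≥ 30 kt ⇒ rapid intensification.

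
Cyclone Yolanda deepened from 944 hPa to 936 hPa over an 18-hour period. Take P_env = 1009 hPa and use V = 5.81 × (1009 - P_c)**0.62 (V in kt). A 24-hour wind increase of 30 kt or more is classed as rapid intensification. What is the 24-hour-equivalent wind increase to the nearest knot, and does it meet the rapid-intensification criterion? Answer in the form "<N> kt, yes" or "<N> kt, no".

8 kt, no

V₁: ΔP = 65, V ≈ 5.81 × 65^0.62 ≈ 77.30 kt.
V₂: ΔP = 73, V ≈ 5.81 × 73^0.62 ≈ 83.07 kt.
ΔV over 18 h = 5.77 kt → 24 h equivalent = 5.77 × 24/18 ≈ 7.69 kt.
8 kt < 30 kt ⇒ not rapid intensification.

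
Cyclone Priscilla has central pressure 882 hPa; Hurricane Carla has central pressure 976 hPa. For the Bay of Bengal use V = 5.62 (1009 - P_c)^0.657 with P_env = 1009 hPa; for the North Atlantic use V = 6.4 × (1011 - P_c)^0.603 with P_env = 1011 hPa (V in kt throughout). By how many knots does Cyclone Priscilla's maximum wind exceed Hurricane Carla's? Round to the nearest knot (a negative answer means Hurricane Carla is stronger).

Cyclone Priscilla: ΔP = 127; V ≈ 5.62 × 127^0.657 ≈ 135.50 kt.
Hurricane Carla: ΔP = 35; V ≈ 6.4 × 35^0.603 ≈ 54.61 kt.
Difference ≈ 135.50 − 54.61 = 80.89 → 81 kt.

81 kt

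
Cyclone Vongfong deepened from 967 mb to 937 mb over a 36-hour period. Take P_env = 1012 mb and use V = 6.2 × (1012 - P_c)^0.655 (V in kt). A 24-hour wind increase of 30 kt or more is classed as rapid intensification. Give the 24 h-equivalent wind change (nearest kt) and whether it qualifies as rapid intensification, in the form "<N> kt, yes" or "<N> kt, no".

20 kt, no

V₁: ΔP = 45, V ≈ 6.2 × 45^0.655 ≈ 75.03 kt.
V₂: ΔP = 75, V ≈ 6.2 × 75^0.655 ≈ 104.85 kt.
ΔV over 36 h = 29.82 kt → 24 h equivalent = 29.82 × 24/36 ≈ 19.88 kt.
20 kt < 30 kt ⇒ not rapid intensification.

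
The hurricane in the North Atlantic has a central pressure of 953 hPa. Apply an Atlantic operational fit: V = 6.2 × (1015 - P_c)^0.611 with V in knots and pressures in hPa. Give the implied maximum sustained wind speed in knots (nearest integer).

ΔP = 1015 − 953 = 62 hPa.
62^0.611 ≈ 12.449.
V ≈ 6.2 × 12.449 ≈ 77.2 kt.

77 kt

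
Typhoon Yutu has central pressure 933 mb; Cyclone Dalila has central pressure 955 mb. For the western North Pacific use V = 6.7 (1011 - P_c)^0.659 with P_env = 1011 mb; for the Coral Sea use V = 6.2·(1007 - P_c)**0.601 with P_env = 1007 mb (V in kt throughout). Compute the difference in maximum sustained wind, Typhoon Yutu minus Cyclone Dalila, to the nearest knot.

Typhoon Yutu: ΔP = 78; V ≈ 6.7 × 78^0.659 ≈ 118.29 kt.
Cyclone Dalila: ΔP = 52; V ≈ 6.2 × 52^0.601 ≈ 66.64 kt.
Difference ≈ 118.29 − 66.64 = 51.65 → 52 kt.

52 kt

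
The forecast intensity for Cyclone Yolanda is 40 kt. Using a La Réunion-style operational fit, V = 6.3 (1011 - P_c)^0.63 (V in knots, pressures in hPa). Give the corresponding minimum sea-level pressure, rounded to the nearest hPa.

ΔP = (V / 6.3)^(1/0.63) = (40/6.3)^1.587.
40/6.3 = 6.349; 6.349^1.587 ≈ 18.80 hPa.
P_c = 1011 − 18.80 = 992.20 ≈ 992 hPa.

992 hPa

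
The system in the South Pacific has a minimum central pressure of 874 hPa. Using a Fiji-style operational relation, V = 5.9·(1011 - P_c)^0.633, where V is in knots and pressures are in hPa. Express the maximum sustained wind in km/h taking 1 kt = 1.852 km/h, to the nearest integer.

ΔP = 1011 − 874 = 137 hPa.
V ≈ 5.9 × 137^0.633 = 5.9 × 22.519 ≈ 132.861 kt.
132.861 × 1.852 ≈ 246.06 km/h → 246 km/h.

246 km/h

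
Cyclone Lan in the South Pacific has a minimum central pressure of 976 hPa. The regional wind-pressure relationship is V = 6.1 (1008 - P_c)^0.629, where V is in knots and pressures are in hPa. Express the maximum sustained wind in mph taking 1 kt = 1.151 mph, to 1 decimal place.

ΔP = 1008 − 976 = 32 hPa.
V ≈ 6.1 × 32^0.629 = 6.1 × 8.846 ≈ 53.960 kt.
53.960 × 1.151 ≈ 62.11 mph → 62.1 mph.

62.1 mph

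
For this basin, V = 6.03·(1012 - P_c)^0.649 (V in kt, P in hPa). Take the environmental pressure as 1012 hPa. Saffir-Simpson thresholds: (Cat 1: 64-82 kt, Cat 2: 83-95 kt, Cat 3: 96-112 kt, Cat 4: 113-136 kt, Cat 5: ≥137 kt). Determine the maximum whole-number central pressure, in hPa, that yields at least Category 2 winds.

955 hPa

Category 2 begins at V = 83 kt.
Required ΔP = (83/6.03)^(1/0.649) = 13.765^1.541 ≈ 56.84 hPa.
P_c ≤ 1012 − 56.84 = 955.16, so the highest integer P_c is 955 hPa.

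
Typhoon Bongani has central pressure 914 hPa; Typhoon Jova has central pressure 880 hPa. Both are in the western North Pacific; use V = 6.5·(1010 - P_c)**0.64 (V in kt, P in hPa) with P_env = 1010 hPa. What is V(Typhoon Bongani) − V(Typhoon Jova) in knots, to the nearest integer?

-26 kt

Typhoon Bongani: ΔP = 96; V ≈ 6.5 × 96^0.64 ≈ 120.66 kt.
Typhoon Jova: ΔP = 130; V ≈ 6.5 × 130^0.64 ≈ 146.50 kt.
Difference ≈ 120.66 − 146.50 = -25.84 → -26 kt.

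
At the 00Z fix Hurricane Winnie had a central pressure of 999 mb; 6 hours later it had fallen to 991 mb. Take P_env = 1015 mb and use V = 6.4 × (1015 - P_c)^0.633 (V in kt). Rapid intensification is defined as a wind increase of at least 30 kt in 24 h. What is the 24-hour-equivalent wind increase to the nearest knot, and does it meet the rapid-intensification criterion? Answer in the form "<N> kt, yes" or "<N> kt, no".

V₁: ΔP = 16, V ≈ 6.4 × 16^0.633 ≈ 37.02 kt.
V₂: ΔP = 24, V ≈ 6.4 × 24^0.633 ≈ 47.85 kt.
ΔV over 6 h = 10.83 kt → 24 h equivalent = 10.83 × 24/6 ≈ 43.32 kt.
43 kt ≥ 30 kt ⇒ rapid intensification.

43 kt, yes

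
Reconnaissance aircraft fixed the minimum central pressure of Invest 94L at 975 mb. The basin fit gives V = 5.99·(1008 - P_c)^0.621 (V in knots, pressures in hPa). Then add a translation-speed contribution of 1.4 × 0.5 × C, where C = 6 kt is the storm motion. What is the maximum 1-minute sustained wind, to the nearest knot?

ΔP = 1008 − 975 = 33 mb.
33^0.621 ≈ 8.770.
V ≈ 5.99 × 8.770 ≈ 52.5 kt.
Translation term: 1.4 × 0.5 × 6 = 4.2 kt.
Corrected V ≈ 56.7 kt → 57 kt.

57 kt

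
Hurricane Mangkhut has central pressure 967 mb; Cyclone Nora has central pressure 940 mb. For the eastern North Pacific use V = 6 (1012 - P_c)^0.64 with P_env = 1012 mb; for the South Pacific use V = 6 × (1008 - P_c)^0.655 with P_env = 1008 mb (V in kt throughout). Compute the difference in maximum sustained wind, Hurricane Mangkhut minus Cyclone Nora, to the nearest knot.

Hurricane Mangkhut: ΔP = 45; V ≈ 6 × 45^0.64 ≈ 68.58 kt.
Cyclone Nora: ΔP = 68; V ≈ 6 × 68^0.655 ≈ 95.16 kt.
Difference ≈ 68.58 − 95.16 = -26.58 → -27 kt.

-27 kt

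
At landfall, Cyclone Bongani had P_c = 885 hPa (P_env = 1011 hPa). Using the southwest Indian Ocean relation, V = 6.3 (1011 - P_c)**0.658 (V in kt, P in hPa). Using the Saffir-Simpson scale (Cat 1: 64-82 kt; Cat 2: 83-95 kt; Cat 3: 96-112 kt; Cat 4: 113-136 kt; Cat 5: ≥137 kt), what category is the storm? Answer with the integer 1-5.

5

ΔP = 1011 − 885 = 126 hPa.
V ≈ 6.3 × 126^0.658 = 6.3 × 24.10 ≈ 152 kt.
152 kt falls in the Category 5 band.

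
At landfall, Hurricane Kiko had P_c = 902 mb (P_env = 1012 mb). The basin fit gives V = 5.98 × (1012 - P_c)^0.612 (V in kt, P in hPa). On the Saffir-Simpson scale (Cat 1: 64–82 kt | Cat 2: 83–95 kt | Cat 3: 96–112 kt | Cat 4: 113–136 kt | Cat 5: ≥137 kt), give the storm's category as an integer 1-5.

3

ΔP = 1012 − 902 = 110 mb.
V ≈ 5.98 × 110^0.612 = 5.98 × 17.76 ≈ 106 kt.
106 kt falls in the Category 3 band.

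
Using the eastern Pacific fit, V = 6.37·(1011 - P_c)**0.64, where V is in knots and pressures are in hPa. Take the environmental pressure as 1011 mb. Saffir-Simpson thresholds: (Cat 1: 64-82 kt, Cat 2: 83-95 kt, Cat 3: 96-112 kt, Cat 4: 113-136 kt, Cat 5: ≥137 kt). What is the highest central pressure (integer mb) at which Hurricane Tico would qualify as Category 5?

Category 5 begins at V = 137 kt.
Required ΔP = (137/6.37)^(1/0.64) = 21.507^1.562 ≈ 120.83 mb.
P_c ≤ 1011 − 120.83 = 890.17, so the highest integer P_c is 890 mb.

890 mb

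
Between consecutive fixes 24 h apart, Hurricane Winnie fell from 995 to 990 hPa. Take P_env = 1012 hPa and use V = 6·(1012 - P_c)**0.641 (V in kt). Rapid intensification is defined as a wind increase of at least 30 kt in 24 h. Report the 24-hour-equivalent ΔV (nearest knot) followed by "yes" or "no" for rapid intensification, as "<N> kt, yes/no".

V₁: ΔP = 17, V ≈ 6 × 17^0.641 ≈ 36.89 kt.
V₂: ΔP = 22, V ≈ 6 × 22^0.641 ≈ 43.52 kt.
ΔV over 24 h = 6.63 kt → 24 h equivalent = 6.63 × 24/24 ≈ 6.63 kt.
7 kt < 30 kt ⇒ not rapid intensification.

7 kt, no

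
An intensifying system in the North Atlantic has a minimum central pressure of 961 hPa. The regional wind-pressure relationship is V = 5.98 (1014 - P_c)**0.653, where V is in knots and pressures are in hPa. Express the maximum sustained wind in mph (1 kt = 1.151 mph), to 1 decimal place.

ΔP = 1014 − 961 = 53 hPa.
V ≈ 5.98 × 53^0.653 = 5.98 × 13.364 ≈ 79.920 kt.
79.920 × 1.151 ≈ 91.99 mph → 92.0 mph.

92.0 mph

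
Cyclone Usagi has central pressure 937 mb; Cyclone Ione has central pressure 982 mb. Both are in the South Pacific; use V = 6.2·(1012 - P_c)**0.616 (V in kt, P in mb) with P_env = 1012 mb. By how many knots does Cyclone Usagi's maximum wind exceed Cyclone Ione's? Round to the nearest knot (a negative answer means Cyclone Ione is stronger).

Cyclone Usagi: ΔP = 75; V ≈ 6.2 × 75^0.616 ≈ 88.60 kt.
Cyclone Ione: ΔP = 30; V ≈ 6.2 × 30^0.616 ≈ 50.38 kt.
Difference ≈ 88.60 − 50.38 = 38.22 → 38 kt.

38 kt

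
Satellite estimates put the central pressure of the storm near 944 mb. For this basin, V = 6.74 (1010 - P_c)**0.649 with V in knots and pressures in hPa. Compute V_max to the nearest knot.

ΔP = 1010 − 944 = 66 mb.
66^0.649 ≈ 15.166.
V ≈ 6.74 × 15.166 ≈ 102.2 kt.

102 kt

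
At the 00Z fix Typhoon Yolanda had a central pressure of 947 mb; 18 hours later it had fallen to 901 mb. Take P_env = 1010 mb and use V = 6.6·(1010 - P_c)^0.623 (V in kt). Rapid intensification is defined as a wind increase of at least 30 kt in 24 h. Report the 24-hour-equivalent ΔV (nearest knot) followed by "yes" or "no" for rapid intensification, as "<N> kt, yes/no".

V₁: ΔP = 63, V ≈ 6.6 × 63^0.623 ≈ 87.20 kt.
V₂: ΔP = 109, V ≈ 6.6 × 109^0.623 ≈ 122.70 kt.
ΔV over 18 h = 35.50 kt → 24 h equivalent = 35.50 × 24/18 ≈ 47.33 kt.
47 kt ≥ 30 kt ⇒ rapid intensification.

47 kt, yes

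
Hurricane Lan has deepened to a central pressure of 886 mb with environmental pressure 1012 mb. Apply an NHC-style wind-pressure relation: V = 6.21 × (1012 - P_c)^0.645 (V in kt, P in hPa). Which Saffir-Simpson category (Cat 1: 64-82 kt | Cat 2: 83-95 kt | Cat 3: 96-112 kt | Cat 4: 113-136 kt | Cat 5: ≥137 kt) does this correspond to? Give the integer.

5

ΔP = 1012 − 886 = 126 mb.
V ≈ 6.21 × 126^0.645 = 6.21 × 22.63 ≈ 141 kt.
141 kt falls in the Category 5 band.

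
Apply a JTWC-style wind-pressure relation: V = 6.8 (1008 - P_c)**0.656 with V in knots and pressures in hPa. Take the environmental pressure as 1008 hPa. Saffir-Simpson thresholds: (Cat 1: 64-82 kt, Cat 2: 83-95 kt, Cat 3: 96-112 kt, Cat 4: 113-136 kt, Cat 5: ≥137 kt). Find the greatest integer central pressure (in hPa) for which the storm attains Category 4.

Category 4 begins at V = 113 kt.
Required ΔP = (113/6.8)^(1/0.656) = 16.618^1.524 ≈ 72.55 hPa.
P_c ≤ 1008 − 72.55 = 935.45, so the highest integer P_c is 935 hPa.

935 hPa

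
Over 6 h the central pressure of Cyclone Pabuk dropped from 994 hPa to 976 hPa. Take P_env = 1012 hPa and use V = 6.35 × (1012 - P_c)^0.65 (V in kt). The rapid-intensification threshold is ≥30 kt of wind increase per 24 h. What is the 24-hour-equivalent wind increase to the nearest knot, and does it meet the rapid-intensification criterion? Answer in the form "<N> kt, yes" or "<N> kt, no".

V₁: ΔP = 18, V ≈ 6.35 × 18^0.65 ≈ 41.56 kt.
V₂: ΔP = 36, V ≈ 6.35 × 36^0.65 ≈ 65.22 kt.
ΔV over 6 h = 23.66 kt → 24 h equivalent = 23.66 × 24/6 ≈ 94.64 kt.
95 kt ≥ 30 kt ⇒ rapid intensification.

95 kt, yes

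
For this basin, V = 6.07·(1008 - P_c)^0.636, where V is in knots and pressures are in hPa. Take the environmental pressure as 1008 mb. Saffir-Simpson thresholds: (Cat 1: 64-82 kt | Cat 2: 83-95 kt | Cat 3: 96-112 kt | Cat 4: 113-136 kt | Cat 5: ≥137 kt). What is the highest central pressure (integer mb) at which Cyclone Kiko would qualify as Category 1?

Category 1 begins at V = 64 kt.
Required ΔP = (64/6.07)^(1/0.636) = 10.544^1.572 ≈ 40.60 mb.
P_c ≤ 1008 − 40.60 = 967.40, so the highest integer P_c is 967 mb.

967 mb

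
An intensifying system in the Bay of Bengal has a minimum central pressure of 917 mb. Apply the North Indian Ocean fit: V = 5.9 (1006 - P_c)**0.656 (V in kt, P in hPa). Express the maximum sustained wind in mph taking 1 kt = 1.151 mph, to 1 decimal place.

129.0 mph

ΔP = 1006 − 917 = 89 mb.
V ≈ 5.9 × 89^0.656 = 5.9 × 19.002 ≈ 112.112 kt.
112.112 × 1.151 ≈ 129.04 mph → 129.0 mph.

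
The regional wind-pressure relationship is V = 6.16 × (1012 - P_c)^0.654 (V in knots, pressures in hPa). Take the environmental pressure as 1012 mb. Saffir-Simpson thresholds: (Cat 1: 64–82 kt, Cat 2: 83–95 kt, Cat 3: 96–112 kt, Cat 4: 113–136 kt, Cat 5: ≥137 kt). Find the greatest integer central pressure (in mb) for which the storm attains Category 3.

Category 3 begins at V = 96 kt.
Required ΔP = (96/6.16)^(1/0.654) = 15.584^1.529 ≈ 66.63 mb.
P_c ≤ 1012 − 66.63 = 945.37, so the highest integer P_c is 945 mb.

945 mb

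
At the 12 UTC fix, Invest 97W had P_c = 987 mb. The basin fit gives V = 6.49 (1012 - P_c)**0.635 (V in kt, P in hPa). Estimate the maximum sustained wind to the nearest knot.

50 kt

ΔP = 1012 − 987 = 25 mb.
25^0.635 ≈ 7.721.
V ≈ 6.49 × 7.721 ≈ 50.1 kt.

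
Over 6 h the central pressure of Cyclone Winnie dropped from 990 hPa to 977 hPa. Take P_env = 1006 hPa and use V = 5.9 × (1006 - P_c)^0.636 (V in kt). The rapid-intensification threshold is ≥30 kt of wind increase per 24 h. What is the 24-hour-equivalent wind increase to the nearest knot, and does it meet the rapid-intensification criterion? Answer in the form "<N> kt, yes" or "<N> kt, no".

V₁: ΔP = 16, V ≈ 5.9 × 16^0.636 ≈ 34.41 kt.
V₂: ΔP = 29, V ≈ 5.9 × 29^0.636 ≈ 50.23 kt.
ΔV over 6 h = 15.82 kt → 24 h equivalent = 15.82 × 24/6 ≈ 63.28 kt.
63 kt ≥ 30 kt ⇒ rapid intensification.

63 kt, yes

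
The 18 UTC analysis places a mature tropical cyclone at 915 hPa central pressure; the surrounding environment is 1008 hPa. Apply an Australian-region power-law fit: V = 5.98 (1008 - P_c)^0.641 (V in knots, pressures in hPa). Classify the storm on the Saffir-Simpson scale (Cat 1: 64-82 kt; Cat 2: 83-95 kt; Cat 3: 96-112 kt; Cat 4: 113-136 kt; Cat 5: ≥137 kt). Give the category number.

ΔP = 1008 − 915 = 93 hPa.
V ≈ 5.98 × 93^0.641 = 5.98 × 18.27 ≈ 109 kt.
109 kt falls in the Category 3 band.

3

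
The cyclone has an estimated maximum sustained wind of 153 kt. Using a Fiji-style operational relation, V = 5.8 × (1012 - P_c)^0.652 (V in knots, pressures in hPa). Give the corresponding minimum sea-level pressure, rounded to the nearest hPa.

861 hPa

ΔP = (V / 5.8)^(1/0.652) = (153/5.8)^1.534.
153/5.8 = 26.379; 26.379^1.534 ≈ 151.30 hPa.
P_c = 1012 − 151.30 = 860.70 ≈ 861 hPa.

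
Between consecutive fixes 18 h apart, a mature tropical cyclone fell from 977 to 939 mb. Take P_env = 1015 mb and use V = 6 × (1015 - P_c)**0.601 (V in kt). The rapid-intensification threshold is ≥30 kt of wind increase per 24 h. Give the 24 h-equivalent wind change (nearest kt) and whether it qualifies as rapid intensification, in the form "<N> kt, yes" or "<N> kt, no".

37 kt, yes

V₁: ΔP = 38, V ≈ 6 × 38^0.601 ≈ 53.41 kt.
V₂: ΔP = 76, V ≈ 6 × 76^0.601 ≈ 81.01 kt.
ΔV over 18 h = 27.60 kt → 24 h equivalent = 27.60 × 24/18 ≈ 36.80 kt.
37 kt ≥ 30 kt ⇒ rapid intensification.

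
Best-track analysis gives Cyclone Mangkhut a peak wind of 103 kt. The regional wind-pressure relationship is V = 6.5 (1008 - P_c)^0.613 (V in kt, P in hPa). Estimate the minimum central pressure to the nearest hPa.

917 hPa

ΔP = (V / 6.5)^(1/0.613) = (103/6.5)^1.631.
103/6.5 = 15.846; 15.846^1.631 ≈ 90.67 hPa.
P_c = 1008 − 90.67 = 917.33 ≈ 917 hPa.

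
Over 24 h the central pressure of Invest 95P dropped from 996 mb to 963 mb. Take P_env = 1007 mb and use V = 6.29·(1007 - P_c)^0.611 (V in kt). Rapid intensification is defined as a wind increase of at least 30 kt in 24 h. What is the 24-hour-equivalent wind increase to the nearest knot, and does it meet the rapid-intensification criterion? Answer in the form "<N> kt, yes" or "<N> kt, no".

V₁: ΔP = 11, V ≈ 6.29 × 11^0.611 ≈ 27.22 kt.
V₂: ΔP = 44, V ≈ 6.29 × 44^0.611 ≈ 63.50 kt.
ΔV over 24 h = 36.28 kt → 24 h equivalent = 36.28 × 24/24 ≈ 36.28 kt.
36 kt ≥ 30 kt ⇒ rapid intensification.

36 kt, yes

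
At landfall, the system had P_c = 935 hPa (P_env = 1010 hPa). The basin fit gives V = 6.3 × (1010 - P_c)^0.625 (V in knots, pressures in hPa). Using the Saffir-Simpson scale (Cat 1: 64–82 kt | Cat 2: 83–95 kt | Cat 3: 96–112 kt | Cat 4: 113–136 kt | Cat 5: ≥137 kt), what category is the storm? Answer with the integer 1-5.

2

ΔP = 1010 − 935 = 75 hPa.
V ≈ 6.3 × 75^0.625 = 6.3 × 14.86 ≈ 94 kt.
94 kt falls in the Category 2 band.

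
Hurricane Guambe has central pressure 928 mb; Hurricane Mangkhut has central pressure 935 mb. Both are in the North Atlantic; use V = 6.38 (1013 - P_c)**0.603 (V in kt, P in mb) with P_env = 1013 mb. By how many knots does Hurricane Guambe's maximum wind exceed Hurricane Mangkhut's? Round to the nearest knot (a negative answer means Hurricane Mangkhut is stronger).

Hurricane Guambe: ΔP = 85; V ≈ 6.38 × 85^0.603 ≈ 92.95 kt.
Hurricane Mangkhut: ΔP = 78; V ≈ 6.38 × 78^0.603 ≈ 88.26 kt.
Difference ≈ 92.95 − 88.26 = 4.69 → 5 kt.

5 kt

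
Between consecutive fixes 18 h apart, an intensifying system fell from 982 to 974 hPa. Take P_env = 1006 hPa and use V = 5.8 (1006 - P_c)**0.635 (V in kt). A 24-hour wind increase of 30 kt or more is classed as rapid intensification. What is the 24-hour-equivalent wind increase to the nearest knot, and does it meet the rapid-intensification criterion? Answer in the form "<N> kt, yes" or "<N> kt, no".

V₁: ΔP = 24, V ≈ 5.8 × 24^0.635 ≈ 43.64 kt.
V₂: ΔP = 32, V ≈ 5.8 × 32^0.635 ≈ 52.38 kt.
ΔV over 18 h = 8.74 kt → 24 h equivalent = 8.74 × 24/18 ≈ 11.65 kt.
12 kt < 30 kt ⇒ not rapid intensification.

12 kt, no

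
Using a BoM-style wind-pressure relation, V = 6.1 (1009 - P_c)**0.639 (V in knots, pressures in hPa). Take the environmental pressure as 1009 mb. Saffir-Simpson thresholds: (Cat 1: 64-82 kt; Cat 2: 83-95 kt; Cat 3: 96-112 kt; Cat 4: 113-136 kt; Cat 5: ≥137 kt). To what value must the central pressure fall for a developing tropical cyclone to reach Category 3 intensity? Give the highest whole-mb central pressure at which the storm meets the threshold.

934 mb

Category 3 begins at V = 96 kt.
Required ΔP = (96/6.1)^(1/0.639) = 15.738^1.565 ≈ 74.67 mb.
P_c ≤ 1009 − 74.67 = 934.33, so the highest integer P_c is 934 mb.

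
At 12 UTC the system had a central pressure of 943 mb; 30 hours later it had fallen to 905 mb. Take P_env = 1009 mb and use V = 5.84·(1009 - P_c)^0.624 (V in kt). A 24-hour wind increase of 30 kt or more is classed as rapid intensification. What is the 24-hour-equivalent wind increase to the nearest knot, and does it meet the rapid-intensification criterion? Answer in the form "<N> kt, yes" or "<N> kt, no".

V₁: ΔP = 66, V ≈ 5.84 × 66^0.624 ≈ 79.76 kt.
V₂: ΔP = 104, V ≈ 5.84 × 104^0.624 ≈ 105.94 kt.
ΔV over 30 h = 26.18 kt → 24 h equivalent = 26.18 × 24/30 ≈ 20.94 kt.
21 kt < 30 kt ⇒ not rapid intensification.

21 kt, no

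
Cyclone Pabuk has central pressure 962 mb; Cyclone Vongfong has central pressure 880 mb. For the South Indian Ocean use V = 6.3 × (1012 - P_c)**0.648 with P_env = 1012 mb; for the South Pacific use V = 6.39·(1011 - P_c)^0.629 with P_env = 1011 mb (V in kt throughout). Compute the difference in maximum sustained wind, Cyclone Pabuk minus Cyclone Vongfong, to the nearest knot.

-58 kt

Cyclone Pabuk: ΔP = 50; V ≈ 6.3 × 50^0.648 ≈ 79.48 kt.
Cyclone Vongfong: ΔP = 131; V ≈ 6.39 × 131^0.629 ≈ 137.17 kt.
Difference ≈ 79.48 − 137.17 = -57.69 → -58 kt.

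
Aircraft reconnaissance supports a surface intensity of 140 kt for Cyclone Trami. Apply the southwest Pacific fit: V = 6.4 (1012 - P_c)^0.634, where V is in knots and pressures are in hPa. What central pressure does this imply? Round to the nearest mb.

ΔP = (V / 6.4)^(1/0.634) = (140/6.4)^1.577.
140/6.4 = 21.875; 21.875^1.577 ≈ 129.86 mb.
P_c = 1012 − 129.86 = 882.14 ≈ 882 mb.

882 mb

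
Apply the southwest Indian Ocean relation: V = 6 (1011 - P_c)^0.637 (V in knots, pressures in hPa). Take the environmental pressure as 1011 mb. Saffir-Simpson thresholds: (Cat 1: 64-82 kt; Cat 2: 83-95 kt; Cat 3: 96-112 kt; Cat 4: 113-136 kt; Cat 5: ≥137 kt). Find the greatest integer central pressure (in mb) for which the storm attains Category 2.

Category 2 begins at V = 83 kt.
Required ΔP = (83/6)^(1/0.637) = 13.833^1.570 ≈ 61.82 mb.
P_c ≤ 1011 − 61.82 = 949.18, so the highest integer P_c is 949 mb.

949 mb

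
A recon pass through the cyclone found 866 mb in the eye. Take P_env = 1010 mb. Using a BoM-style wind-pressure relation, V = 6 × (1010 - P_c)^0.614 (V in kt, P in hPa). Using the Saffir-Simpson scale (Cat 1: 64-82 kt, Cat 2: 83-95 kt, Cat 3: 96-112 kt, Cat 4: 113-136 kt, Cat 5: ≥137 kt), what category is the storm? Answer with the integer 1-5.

ΔP = 1010 − 866 = 144 mb.
V ≈ 6 × 144^0.614 = 6 × 21.15 ≈ 127 kt.
127 kt falls in the Category 4 band.

4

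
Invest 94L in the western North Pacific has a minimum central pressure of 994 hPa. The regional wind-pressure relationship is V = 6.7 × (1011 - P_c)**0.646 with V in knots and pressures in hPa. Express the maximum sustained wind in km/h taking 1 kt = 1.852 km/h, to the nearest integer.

ΔP = 1011 − 994 = 17 hPa.
V ≈ 6.7 × 17^0.646 = 6.7 × 6.235 ≈ 41.778 kt.
41.778 × 1.852 ≈ 77.37 km/h → 77 km/h.

77 km/h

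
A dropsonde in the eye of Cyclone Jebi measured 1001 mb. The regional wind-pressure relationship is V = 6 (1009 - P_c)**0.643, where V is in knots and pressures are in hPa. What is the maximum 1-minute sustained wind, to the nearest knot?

ΔP = 1009 − 1001 = 8 mb.
8^0.643 ≈ 3.808.
V ≈ 6 × 3.808 ≈ 22.8 kt.

23 kt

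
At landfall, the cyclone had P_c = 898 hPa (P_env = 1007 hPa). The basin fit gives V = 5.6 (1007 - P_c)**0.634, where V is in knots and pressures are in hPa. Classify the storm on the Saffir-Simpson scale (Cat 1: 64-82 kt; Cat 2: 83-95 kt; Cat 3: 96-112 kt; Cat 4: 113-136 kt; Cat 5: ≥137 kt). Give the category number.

3

ΔP = 1007 − 898 = 109 hPa.
V ≈ 5.6 × 109^0.634 = 5.6 × 19.58 ≈ 110 kt.
110 kt falls in the Category 3 band.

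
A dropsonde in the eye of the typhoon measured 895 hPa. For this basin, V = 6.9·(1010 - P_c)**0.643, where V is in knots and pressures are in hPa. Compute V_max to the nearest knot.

146 kt

ΔP = 1010 − 895 = 115 hPa.
115^0.643 ≈ 21.136.
V ≈ 6.9 × 21.136 ≈ 145.8 kt.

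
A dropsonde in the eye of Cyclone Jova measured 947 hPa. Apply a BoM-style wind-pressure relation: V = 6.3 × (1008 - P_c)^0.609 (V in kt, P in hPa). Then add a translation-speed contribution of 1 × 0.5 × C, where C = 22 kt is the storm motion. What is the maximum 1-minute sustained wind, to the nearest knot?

88 kt

ΔP = 1008 − 947 = 61 hPa.
61^0.609 ≈ 12.225.
V ≈ 6.3 × 12.225 ≈ 77.0 kt.
Translation term: 1 × 0.5 × 22 = 11 kt.
Corrected V ≈ 88 kt → 88 kt.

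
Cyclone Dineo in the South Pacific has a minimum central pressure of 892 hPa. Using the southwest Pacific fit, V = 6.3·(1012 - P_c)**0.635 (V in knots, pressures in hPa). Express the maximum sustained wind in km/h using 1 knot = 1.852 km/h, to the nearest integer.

ΔP = 1012 − 892 = 120 hPa.
V ≈ 6.3 × 120^0.635 = 6.3 × 20.906 ≈ 131.711 kt.
131.711 × 1.852 ≈ 243.93 km/h → 244 km/h.

244 km/h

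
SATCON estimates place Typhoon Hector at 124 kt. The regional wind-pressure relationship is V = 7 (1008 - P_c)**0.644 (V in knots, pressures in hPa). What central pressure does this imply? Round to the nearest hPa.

ΔP = (V / 7)^(1/0.644) = (124/7)^1.553.
124/7 = 17.714; 17.714^1.553 ≈ 86.77 hPa.
P_c = 1008 − 86.77 = 921.23 ≈ 921 hPa.

921 hPa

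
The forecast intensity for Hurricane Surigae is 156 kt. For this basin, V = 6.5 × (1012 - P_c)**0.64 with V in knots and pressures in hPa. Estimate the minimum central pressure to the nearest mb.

ΔP = (V / 6.5)^(1/0.64) = (156/6.5)^1.562.
156/6.5 = 24.000; 24.000^1.562 ≈ 143.41 mb.
P_c = 1012 − 143.41 = 868.59 ≈ 869 mb.

869 mb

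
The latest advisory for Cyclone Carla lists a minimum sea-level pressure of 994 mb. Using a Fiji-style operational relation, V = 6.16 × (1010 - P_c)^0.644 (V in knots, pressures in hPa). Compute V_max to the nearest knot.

ΔP = 1010 − 994 = 16 mb.
16^0.644 ≈ 5.963.
V ≈ 6.16 × 5.963 ≈ 36.7 kt.

37 kt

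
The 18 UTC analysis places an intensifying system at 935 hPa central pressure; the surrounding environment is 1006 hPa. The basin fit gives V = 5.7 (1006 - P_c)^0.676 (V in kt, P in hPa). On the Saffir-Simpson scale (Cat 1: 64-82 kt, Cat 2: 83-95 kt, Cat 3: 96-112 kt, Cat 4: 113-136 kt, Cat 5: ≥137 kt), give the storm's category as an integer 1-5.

3

ΔP = 1006 − 935 = 71 hPa.
V ≈ 5.7 × 71^0.676 = 5.7 × 17.84 ≈ 102 kt.
102 kt falls in the Category 3 band.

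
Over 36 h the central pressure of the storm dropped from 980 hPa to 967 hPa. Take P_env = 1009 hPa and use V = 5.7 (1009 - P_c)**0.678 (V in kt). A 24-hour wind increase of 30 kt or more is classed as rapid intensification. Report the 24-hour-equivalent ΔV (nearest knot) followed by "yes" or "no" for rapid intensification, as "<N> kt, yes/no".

11 kt, no

V₁: ΔP = 29, V ≈ 5.7 × 29^0.678 ≈ 55.90 kt.
V₂: ΔP = 42, V ≈ 5.7 × 42^0.678 ≈ 71.85 kt.
ΔV over 36 h = 15.95 kt → 24 h equivalent = 15.95 × 24/36 ≈ 10.63 kt.
11 kt < 30 kt ⇒ not rapid intensification.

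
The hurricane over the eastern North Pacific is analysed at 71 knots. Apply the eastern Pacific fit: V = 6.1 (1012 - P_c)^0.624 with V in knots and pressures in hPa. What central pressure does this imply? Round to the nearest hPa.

961 hPa

ΔP = (V / 6.1)^(1/0.624) = (71/6.1)^1.603.
71/6.1 = 11.639; 11.639^1.603 ≈ 51.08 hPa.
P_c = 1012 − 51.08 = 960.92 ≈ 961 hPa.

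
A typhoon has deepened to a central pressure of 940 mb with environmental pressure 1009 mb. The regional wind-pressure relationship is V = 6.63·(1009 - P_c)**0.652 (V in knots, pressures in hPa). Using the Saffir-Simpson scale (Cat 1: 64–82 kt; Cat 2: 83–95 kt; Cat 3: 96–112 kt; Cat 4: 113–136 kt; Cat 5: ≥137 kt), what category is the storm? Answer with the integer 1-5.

ΔP = 1009 − 940 = 69 mb.
V ≈ 6.63 × 69^0.652 = 6.63 × 15.81 ≈ 105 kt.
105 kt falls in the Category 3 band.

3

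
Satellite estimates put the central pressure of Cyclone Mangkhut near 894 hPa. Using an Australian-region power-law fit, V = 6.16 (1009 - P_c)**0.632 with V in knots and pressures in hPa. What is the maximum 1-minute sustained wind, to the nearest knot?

124 kt

ΔP = 1009 − 894 = 115 hPa.
115^0.632 ≈ 20.061.
V ≈ 6.16 × 20.061 ≈ 123.6 kt.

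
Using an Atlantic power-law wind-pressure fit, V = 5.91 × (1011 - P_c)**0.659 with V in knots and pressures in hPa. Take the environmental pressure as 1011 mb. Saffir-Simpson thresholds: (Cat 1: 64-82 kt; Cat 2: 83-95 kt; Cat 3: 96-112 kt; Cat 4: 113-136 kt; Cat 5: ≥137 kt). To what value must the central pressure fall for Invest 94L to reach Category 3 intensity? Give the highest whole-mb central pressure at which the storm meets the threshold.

Category 3 begins at V = 96 kt.
Required ΔP = (96/5.91)^(1/0.659) = 16.244^1.517 ≈ 68.73 mb.
P_c ≤ 1011 − 68.73 = 942.27, so the highest integer P_c is 942 mb.

942 mb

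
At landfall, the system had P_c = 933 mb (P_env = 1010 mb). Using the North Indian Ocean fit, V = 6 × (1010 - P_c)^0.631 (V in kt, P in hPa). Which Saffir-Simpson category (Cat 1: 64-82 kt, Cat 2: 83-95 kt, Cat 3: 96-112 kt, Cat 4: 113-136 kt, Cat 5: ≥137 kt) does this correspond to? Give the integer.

2

ΔP = 1010 − 933 = 77 mb.
V ≈ 6 × 77^0.631 = 6 × 15.50 ≈ 93 kt.
93 kt falls in the Category 2 band.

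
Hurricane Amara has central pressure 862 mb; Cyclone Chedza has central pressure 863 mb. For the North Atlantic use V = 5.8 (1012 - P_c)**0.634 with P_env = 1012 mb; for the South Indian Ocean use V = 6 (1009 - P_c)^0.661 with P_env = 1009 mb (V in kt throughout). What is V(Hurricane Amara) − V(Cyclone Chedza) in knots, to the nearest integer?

Hurricane Amara: ΔP = 150; V ≈ 5.8 × 150^0.634 ≈ 139.02 kt.
Cyclone Chedza: ΔP = 146; V ≈ 6 × 146^0.661 ≈ 161.73 kt.
Difference ≈ 139.02 − 161.73 = -22.71 → -23 kt.

-23 kt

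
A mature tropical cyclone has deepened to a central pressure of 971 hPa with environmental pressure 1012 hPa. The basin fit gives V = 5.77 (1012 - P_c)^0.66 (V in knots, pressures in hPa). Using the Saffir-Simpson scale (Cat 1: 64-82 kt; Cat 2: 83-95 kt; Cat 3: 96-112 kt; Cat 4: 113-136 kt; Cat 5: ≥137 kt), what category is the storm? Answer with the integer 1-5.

ΔP = 1012 − 971 = 41 hPa.
V ≈ 5.77 × 41^0.66 = 5.77 × 11.60 ≈ 67 kt.
67 kt falls in the Category 1 band.

1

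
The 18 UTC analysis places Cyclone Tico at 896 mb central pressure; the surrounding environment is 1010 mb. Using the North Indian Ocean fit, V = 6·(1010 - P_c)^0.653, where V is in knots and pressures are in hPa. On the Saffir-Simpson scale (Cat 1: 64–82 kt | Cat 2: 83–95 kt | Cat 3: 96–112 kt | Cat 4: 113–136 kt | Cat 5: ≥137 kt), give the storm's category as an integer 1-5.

ΔP = 1010 − 896 = 114 mb.
V ≈ 6 × 114^0.653 = 6 × 22.04 ≈ 132 kt.
132 kt falls in the Category 4 band.

4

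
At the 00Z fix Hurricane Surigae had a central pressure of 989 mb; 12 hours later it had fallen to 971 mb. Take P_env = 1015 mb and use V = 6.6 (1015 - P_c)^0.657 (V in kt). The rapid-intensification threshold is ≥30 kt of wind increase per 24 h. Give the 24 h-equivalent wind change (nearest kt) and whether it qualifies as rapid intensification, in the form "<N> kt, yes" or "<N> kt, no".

46 kt, yes

V₁: ΔP = 26, V ≈ 6.6 × 26^0.657 ≈ 56.13 kt.
V₂: ΔP = 44, V ≈ 6.6 × 44^0.657 ≈ 79.30 kt.
ΔV over 12 h = 23.17 kt → 24 h equivalent = 23.17 × 24/12 ≈ 46.34 kt.
46 kt ≥ 30 kt ⇒ rapid intensification.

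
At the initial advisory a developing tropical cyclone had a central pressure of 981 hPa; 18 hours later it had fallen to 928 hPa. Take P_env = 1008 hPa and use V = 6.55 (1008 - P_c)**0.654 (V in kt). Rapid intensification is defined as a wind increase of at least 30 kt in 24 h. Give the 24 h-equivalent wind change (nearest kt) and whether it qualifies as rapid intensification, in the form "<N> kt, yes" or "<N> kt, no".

V₁: ΔP = 27, V ≈ 6.55 × 27^0.654 ≈ 56.54 kt.
V₂: ΔP = 80, V ≈ 6.55 × 80^0.654 ≈ 115.04 kt.
ΔV over 18 h = 58.50 kt → 24 h equivalent = 58.50 × 24/18 ≈ 78.00 kt.
78 kt ≥ 30 kt ⇒ rapid intensification.

78 kt, yes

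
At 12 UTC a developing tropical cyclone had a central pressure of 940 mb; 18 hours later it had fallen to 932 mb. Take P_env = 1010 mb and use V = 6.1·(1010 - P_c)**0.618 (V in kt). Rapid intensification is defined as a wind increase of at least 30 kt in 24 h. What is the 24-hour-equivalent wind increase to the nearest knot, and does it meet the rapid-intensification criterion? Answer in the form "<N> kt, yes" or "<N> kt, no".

8 kt, no

V₁: ΔP = 70, V ≈ 6.1 × 70^0.618 ≈ 84.26 kt.
V₂: ΔP = 78, V ≈ 6.1 × 78^0.618 ≈ 90.08 kt.
ΔV over 18 h = 5.82 kt → 24 h equivalent = 5.82 × 24/18 ≈ 7.76 kt.
8 kt < 30 kt ⇒ not rapid intensification.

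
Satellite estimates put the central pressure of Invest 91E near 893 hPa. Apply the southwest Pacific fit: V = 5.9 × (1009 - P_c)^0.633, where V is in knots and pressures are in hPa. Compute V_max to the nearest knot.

120 kt

ΔP = 1009 − 893 = 116 hPa.
116^0.633 ≈ 20.268.
V ≈ 5.9 × 20.268 ≈ 119.6 kt.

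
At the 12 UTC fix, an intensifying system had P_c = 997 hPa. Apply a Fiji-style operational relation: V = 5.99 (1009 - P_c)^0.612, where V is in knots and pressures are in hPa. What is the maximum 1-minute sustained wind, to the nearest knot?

ΔP = 1009 − 997 = 12 hPa.
12^0.612 ≈ 4.576.
V ≈ 5.99 × 4.576 ≈ 27.4 kt.

27 kt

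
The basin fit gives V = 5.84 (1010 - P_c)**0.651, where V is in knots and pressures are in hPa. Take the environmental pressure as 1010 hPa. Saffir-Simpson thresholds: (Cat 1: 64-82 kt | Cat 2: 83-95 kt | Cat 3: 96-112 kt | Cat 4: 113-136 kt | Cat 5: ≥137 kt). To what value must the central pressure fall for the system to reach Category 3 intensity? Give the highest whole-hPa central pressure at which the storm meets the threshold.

936 hPa

Category 3 begins at V = 96 kt.
Required ΔP = (96/5.84)^(1/0.651) = 16.438^1.536 ≈ 73.74 hPa.
P_c ≤ 1010 − 73.74 = 936.26, so the highest integer P_c is 936 hPa.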